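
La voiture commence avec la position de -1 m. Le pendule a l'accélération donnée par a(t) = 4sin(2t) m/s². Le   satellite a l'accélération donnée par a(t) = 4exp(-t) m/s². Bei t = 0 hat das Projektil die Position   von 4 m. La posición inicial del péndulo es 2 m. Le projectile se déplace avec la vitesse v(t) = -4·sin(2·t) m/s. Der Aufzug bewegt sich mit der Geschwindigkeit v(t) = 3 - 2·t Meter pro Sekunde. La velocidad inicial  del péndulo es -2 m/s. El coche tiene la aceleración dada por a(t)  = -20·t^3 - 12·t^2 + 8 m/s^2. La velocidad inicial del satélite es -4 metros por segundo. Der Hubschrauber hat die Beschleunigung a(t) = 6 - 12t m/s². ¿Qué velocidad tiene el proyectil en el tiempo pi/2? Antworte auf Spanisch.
Tenemos la velocidad v(t) = -4·sin(2·t). Sustituyendo t = pi/2: v(pi/2) = 0.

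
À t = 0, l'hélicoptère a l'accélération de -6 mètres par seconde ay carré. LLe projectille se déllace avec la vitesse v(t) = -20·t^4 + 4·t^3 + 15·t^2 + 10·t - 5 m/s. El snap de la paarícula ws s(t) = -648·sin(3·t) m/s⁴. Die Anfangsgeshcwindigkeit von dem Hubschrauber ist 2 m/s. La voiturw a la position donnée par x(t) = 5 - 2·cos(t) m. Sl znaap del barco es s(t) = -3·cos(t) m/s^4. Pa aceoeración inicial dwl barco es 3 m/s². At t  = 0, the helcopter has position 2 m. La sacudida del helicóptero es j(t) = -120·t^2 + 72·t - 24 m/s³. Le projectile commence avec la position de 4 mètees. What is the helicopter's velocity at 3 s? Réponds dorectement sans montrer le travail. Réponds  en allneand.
Bei t = 3, v = -610.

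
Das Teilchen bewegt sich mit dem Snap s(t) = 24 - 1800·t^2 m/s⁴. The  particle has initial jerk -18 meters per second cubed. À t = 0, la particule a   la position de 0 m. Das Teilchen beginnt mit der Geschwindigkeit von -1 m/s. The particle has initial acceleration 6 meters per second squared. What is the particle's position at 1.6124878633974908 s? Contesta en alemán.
Ausgehend von dem Snap s(t) = 24 - 1800·t^2, nehmen wir 4 Integrale. Die Stammfunktion von dem Snap, mit j(0) = -18, ergibt den Ruck: j(t) = -600·t^3 + 24·t - 18. Die Stammfunktion von dem Ruck ist die Beschleunigung. Mit a(0) = 6 erhalten wir a(t) = -150·t^4 + 12·t^2 - 18·t + 6. Durch Integration von der Beschleunigung und Verwendung der Anfangsbedingung v(0) = -1, erhalten wir v(t) = -30·t^5 + 4·t^3 - 9·t^2 + 6·t - 1. Durch Integration von der Geschwindigkeit und Verwendung der Anfangsbedingung x(0) = 0, erhalten wir x(t) = -5·t^6 + t^4 - 3·t^3 + 3·t^2 - t. Mit x(t) = -5·t^6 + t^4 - 3·t^3 + 3·t^2 - t und Einsetzen von t = 1.6124878633974908, finden wir x = -87.5213748476213.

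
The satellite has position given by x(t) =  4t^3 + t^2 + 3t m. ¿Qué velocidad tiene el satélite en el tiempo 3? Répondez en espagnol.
Para resolver esto, necesitamos tomar 1 derivada de nuestra ecuación de la posición x(t) = 4·t^3 + t^2 + 3·t. Derivando la posición, obtenemos la velocidad: v(t) = 12·t^2 + 2·t + 3. Usando v(t) = 12·t^2 + 2·t + 3 y sustituyendo t = 3, encontramos v = 117.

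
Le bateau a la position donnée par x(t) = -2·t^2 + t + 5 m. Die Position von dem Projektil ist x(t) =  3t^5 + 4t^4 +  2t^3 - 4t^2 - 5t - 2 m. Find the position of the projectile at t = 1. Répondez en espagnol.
Usando x(t) = 3·t^5 + 4·t^4 + 2·t^3 - 4·t^2 - 5·t - 2 y sustituyendo t = 1, encontramos x = -2.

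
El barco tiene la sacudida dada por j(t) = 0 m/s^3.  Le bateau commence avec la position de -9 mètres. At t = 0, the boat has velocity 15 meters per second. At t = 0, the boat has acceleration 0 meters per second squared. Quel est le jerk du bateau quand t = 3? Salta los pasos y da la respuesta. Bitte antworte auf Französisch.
Le jerk à t = 3 est j = 0.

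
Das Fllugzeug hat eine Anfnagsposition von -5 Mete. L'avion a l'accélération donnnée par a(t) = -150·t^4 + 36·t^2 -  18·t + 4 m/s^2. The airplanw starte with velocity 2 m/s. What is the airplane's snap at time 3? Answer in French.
Pour résoudre ceci, nous devons prendre 2 dérivées de notre équation de l'accélération a(t) = -150·t^4 + 36·t^2 - 18·t + 4. La dérivée de l'accélération donne le jerk: j(t) = -600·t^3 + 72·t - 18. En prenant d/dt de j(t), nous trouvons s(t) = 72 - 1800·t^2. Nous avons le snap s(t) = 72 - 1800·t^2. En substituant t = 3: s(3) = -16128.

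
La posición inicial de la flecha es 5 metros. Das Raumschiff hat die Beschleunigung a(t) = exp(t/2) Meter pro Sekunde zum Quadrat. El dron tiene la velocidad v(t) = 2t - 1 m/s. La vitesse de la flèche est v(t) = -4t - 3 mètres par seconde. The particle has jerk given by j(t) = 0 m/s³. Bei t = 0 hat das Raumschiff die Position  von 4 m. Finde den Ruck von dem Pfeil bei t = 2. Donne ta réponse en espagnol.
Partiendo de la velocidad v(t) = -4·t - 3, tomamos 2 derivadas. La derivada de la velocidad da la aceleración: a(t) = -4. Derivando la aceleración, obtenemos la sacudida: j(t) = 0. De la ecuación de la sacudida j(t) = 0, sustituimos t = 2 para obtener j = 0.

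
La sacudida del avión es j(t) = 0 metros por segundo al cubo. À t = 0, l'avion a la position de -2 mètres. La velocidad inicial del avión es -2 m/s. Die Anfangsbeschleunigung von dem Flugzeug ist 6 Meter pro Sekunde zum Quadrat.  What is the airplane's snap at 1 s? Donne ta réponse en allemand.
Wir müssen unsere Gleichung für den Ruck j(t) = 0 1-mal ableiten. Durch Ableiten von dem Ruck erhalten wir den Snap: s(t) = 0. Mit s(t) = 0 und Einsetzen von t = 1, finden wir s = 0.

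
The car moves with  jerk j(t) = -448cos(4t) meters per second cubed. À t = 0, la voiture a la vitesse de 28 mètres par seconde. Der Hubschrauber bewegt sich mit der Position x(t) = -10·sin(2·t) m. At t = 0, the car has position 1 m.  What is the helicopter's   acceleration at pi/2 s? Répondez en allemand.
Wir müssen unsere Gleichung für die Position x(t) = -10·sin(2·t) 2-mal ableiten. Die Ableitung von der Position ergibt die Geschwindigkeit: v(t) = -20·cos(2·t). Mit d/dt von v(t) finden wir a(t) = 40·sin(2·t). Mit a(t) = 40·sin(2·t) und Einsetzen von t = pi/2, finden wir a = 0.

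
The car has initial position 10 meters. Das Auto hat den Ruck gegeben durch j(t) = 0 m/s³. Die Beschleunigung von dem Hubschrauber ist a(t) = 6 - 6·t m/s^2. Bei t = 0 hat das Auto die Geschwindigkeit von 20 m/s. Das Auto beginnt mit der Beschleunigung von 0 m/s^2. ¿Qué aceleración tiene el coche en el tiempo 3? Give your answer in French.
Nous devons trouver l'intégrale de notre équation du jerk j(t) = 0 1 fois. L'intégrale du jerk, avec a(0) = 0, donne l'accélération: a(t) = 0. Nous avons l'accélération a(t) = 0. En substituant t = 3: a(3) = 0.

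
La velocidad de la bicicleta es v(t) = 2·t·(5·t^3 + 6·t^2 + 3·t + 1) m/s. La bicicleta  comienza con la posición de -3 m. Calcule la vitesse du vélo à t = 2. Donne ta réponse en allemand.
Aus der Gleichung für die Geschwindigkeit v(t) = 2·t·(5·t^3 + 6·t^2 + 3·t + 1), setzen wir t = 2 ein und erhalten v = 284.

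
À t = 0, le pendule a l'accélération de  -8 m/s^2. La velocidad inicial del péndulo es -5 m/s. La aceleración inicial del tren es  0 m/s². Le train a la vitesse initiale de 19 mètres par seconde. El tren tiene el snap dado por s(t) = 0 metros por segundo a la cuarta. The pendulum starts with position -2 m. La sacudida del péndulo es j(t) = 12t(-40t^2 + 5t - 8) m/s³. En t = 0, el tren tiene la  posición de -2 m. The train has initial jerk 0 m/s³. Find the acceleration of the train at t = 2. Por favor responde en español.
Debemos encontrar la integral de nuestra ecuación del snap s(t) = 0 2 veces. La antiderivada del snap es la sacudida. Usando j(0) = 0, obtenemos j(t) = 0. La antiderivada de la sacudida es la aceleración. Usando a(0) = 0, obtenemos a(t) = 0. De la ecuación de la aceleración a(t) = 0, sustituimos t = 2 para obtener a = 0.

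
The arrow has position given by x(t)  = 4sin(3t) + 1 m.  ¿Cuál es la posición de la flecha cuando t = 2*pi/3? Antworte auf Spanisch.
De la ecuación de la posición x(t) = 4·sin(3·t) + 1, sustituimos t = 2*pi/3 para obtener x = 1.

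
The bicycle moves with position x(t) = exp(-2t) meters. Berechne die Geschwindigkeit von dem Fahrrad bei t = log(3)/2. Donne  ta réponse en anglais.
To solve this, we need to take 1 derivative of our position equation x(t) = exp(-2·t). The derivative of position gives velocity: v(t) = -2·exp(-2·t). Using v(t) = -2·exp(-2·t) and substituting t = log(3)/2, we find v = -2/3.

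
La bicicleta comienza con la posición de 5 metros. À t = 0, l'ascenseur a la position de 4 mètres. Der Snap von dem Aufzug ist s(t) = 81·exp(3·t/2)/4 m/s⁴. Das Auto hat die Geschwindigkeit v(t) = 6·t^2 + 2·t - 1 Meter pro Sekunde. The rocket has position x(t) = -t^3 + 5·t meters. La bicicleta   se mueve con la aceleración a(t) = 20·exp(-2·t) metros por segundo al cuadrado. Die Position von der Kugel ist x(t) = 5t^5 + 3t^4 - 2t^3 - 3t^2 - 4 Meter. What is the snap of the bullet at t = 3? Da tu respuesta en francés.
Nous devons dériver notre équation de la position x(t) = 5·t^5 + 3·t^4 - 2·t^3 - 3·t^2 - 4 4 fois. La dérivée de la position donne la vitesse: v(t) = 25·t^4 + 12·t^3 - 6·t^2 - 6·t. En dérivant la vitesse, nous obtenons l'accélération: a(t) = 100·t^3 + 36·t^2 - 12·t - 6. En prenant d/dt de a(t), nous trouvons j(t) = 300·t^2 + 72·t - 12. En prenant d/dt de j(t), nous trouvons s(t) = 600·t + 72. De l'équation du snap s(t) = 600·t + 72, nous substituons t = 3 pour obtenir s = 1872.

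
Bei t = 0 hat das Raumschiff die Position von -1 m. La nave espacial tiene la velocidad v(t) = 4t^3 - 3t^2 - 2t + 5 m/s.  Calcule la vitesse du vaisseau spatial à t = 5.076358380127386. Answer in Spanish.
Tenemos la velocidad v(t) = 4·t^3 - 3·t^2 - 2·t + 5. Sustituyendo t = 5.076358380127386: v(5.076358380127386) = 440.798171061795.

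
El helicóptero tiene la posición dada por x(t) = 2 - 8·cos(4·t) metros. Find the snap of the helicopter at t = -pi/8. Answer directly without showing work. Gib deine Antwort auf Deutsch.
Der Snap bei t = -pi/8 ist s = 0.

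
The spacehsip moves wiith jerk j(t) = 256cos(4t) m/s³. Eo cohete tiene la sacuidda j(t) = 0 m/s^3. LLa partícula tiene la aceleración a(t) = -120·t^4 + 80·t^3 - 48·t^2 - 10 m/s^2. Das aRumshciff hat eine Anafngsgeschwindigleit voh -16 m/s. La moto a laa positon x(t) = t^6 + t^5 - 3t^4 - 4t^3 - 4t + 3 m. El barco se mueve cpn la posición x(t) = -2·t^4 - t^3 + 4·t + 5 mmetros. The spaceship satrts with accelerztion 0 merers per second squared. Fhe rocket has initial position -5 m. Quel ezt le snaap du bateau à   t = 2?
Pour résoudre ceci, nous devons prendre 4 dérivées de notre équation de la position x(t) = -2·t^4 - t^3 + 4·t + 5. En dérivant la position, nous obtenons la vitesse: v(t) = -8·t^3 - 3·t^2 + 4. En dérivant la vitesse, nous obtenons l'accélération: a(t) = -24·t^2 - 6·t. En dérivant l'accélération, nous obtenons le jerk: j(t) = -48·t - 6. La dérivée du jerk donne le snap: s(t) = -48. Nous avons le snap s(t) = -48. En substituant t = 2: s(2) = -48.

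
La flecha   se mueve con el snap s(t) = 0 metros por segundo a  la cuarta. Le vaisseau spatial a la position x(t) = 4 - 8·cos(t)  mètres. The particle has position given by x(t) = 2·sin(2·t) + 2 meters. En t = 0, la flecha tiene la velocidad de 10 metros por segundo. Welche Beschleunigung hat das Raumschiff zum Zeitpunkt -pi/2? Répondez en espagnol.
Para resolver esto, necesitamos tomar 2 derivadas de nuestra ecuación de la posición x(t) = 4 - 8·cos(t). Derivando la posición, obtenemos la velocidad: v(t) = 8·sin(t). Derivando la velocidad, obtenemos la aceleración: a(t) = 8·cos(t). Usando a(t) = 8·cos(t) y sustituyendo t = -pi/2, encontramos a = 0.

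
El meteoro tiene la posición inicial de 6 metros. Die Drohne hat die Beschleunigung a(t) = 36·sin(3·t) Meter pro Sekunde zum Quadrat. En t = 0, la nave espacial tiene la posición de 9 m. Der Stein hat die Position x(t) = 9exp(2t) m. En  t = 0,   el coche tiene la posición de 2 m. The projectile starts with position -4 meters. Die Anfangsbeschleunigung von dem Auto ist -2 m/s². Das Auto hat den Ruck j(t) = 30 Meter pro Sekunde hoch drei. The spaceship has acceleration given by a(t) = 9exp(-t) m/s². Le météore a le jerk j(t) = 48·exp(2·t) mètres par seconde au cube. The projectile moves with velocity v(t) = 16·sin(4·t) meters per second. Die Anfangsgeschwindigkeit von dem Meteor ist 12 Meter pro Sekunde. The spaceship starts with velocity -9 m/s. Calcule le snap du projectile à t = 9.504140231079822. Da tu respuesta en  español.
Debemos derivar nuestra ecuación de la velocidad v(t) = 16·sin(4·t) 3 veces. La derivada de la velocidad da la aceleración: a(t) = 64·cos(4·t). Tomando d/dt de a(t), encontramos j(t) = -256·sin(4·t). Derivando la sacudida, obtenemos el snap: s(t) = -1024·cos(4·t). Tenemos el snap s(t) = -1024·cos(4·t). Sustituyendo t = 9.504140231079822: s(9.504140231079822) = -972.835596828760.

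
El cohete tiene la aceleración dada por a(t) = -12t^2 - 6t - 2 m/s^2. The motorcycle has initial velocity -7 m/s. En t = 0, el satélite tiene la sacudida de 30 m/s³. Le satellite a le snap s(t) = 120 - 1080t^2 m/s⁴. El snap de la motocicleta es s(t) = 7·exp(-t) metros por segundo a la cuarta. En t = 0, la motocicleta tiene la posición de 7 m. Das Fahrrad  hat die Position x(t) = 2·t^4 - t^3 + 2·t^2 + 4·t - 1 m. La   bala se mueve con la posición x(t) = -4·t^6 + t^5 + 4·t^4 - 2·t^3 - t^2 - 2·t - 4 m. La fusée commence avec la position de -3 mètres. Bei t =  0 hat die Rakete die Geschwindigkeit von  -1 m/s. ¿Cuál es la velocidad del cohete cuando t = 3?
Debemos encontrar la antiderivada de nuestra ecuación de la aceleración a(t) = -12·t^2 - 6·t - 2 1 vez. Integrando la aceleración y usando la condición inicial v(0) = -1, obtenemos v(t) = -4·t^3 - 3·t^2 - 2·t - 1. De la ecuación de la velocidad v(t) = -4·t^3 - 3·t^2 - 2·t - 1, sustituimos t = 3 para obtener v = -142.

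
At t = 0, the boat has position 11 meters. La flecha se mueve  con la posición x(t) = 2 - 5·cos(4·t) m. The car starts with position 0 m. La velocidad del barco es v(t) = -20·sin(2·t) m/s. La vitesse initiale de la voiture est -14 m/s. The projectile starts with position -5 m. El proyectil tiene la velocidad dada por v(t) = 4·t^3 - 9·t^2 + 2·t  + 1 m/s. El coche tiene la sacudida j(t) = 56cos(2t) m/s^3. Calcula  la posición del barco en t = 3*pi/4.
Necesitamos integrar nuestra ecuación de la velocidad v(t) = -20·sin(2·t) 1 vez. La antiderivada de la velocidad es la posición. Usando x(0) = 11, obtenemos x(t) = 10·cos(2·t) + 1. De la ecuación de la posición x(t) = 10·cos(2·t) + 1, sustituimos t = 3*pi/4 para obtener x = 1.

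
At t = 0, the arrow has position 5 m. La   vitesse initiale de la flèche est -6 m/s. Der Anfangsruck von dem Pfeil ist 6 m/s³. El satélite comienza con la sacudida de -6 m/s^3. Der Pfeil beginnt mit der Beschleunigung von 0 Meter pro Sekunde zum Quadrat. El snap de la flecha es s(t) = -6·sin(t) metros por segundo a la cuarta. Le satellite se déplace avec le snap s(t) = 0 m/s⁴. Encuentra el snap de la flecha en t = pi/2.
Tenemos el snap s(t) = -6·sin(t). Sustituyendo t = pi/2: s(pi/2) = -6.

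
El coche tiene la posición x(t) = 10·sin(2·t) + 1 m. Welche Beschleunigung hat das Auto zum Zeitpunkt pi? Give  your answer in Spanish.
Partiendo de la posición x(t) = 10·sin(2·t) + 1, tomamos 2 derivadas. Derivando la posición, obtenemos la velocidad: v(t) = 20·cos(2·t). Derivando la velocidad, obtenemos la aceleración: a(t) = -40·sin(2·t). Tenemos la aceleración a(t) = -40·sin(2·t). Sustituyendo t = pi: a(pi) = 0.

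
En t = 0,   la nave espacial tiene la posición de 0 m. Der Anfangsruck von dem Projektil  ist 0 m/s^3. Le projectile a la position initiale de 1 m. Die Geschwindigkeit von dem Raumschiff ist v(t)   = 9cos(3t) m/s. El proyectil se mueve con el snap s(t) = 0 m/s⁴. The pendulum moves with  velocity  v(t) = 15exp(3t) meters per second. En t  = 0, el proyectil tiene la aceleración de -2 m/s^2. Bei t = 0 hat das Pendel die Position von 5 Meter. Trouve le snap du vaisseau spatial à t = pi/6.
Pour résoudre ceci, nous devons prendre 3 dérivées de notre équation de la vitesse v(t) = 9·cos(3·t). La dérivée de la vitesse donne l'accélération: a(t) = -27·sin(3·t). La dérivée de l'accélération donne le jerk: j(t) = -81·cos(3·t). La dérivée du jerk donne le snap: s(t) = 243·sin(3·t). Nous avons le snap s(t) = 243·sin(3·t). En substituant t = pi/6: s(pi/6) = 243.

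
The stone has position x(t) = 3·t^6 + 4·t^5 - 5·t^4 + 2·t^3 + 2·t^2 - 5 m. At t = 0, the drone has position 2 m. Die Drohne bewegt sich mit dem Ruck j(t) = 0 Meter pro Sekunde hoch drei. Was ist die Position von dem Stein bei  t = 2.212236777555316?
Wir haben die Position x(t) = 3·t^6 + 4·t^5 - 5·t^4 + 2·t^3 + 2·t^2 - 5. Durch Einsetzen von t = 2.212236777555316: x(2.212236777555316) = 470.278269591592.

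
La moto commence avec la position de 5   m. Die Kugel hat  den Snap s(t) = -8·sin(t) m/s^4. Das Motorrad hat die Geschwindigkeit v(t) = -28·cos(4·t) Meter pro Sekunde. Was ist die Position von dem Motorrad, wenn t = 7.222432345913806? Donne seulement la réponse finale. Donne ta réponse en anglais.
At t = 7.222432345913806, x = 9.04097058505827.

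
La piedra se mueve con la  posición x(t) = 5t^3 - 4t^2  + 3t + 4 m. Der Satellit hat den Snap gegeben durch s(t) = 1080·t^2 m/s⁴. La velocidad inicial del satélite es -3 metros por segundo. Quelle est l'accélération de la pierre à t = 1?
Pour résoudre ceci, nous devons prendre 2 dérivées de notre équation de la position x(t) = 5·t^3 - 4·t^2 + 3·t + 4. En prenant d/dt de x(t), nous trouvons v(t) = 15·t^2 - 8·t + 3. La dérivée de la vitesse donne l'accélération: a(t) = 30·t - 8. Nous avons l'accélération a(t) = 30·t - 8. En substituant t = 1: a(1) = 22.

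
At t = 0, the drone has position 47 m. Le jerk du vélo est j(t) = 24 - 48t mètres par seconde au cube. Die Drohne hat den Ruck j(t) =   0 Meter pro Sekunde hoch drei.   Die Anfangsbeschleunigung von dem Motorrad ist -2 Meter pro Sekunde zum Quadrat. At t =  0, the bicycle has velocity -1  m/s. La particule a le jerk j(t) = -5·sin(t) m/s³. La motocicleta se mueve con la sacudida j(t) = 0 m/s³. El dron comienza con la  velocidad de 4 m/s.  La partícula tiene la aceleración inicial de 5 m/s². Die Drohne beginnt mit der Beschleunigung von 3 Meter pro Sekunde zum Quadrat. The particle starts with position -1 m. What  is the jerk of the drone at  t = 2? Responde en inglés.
We have jerk j(t) = 0. Substituting t = 2: j(2) = 0.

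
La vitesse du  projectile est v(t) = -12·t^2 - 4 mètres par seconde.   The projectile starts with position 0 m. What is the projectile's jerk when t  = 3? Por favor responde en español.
Para resolver esto, necesitamos tomar 2 derivadas de nuestra ecuación de la velocidad v(t) = -12·t^2 - 4. Tomando d/dt de v(t), encontramos a(t) = -24·t. Tomando d/dt de a(t), encontramos j(t) = -24. De la ecuación de la sacudida j(t) = -24, sustituimos t = 3 para obtener j = -24.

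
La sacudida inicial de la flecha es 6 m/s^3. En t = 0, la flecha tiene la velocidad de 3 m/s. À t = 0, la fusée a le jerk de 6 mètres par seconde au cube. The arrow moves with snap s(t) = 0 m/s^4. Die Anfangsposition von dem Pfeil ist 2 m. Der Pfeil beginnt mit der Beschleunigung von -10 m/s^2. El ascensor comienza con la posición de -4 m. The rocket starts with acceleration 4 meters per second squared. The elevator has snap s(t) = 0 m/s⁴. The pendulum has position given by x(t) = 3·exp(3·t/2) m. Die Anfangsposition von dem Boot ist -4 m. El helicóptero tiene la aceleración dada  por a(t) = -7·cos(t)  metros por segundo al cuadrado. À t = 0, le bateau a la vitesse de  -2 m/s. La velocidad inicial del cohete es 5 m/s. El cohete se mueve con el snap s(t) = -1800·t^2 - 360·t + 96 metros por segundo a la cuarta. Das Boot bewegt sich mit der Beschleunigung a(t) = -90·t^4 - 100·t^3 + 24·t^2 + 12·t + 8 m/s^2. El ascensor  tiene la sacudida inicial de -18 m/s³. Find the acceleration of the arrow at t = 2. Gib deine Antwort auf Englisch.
Starting from snap s(t) = 0, we take 2 antiderivatives. Finding the antiderivative of s(t) and using j(0) = 6: j(t) = 6. The antiderivative of jerk, with a(0) = -10, gives acceleration: a(t) = 6·t - 10. We have acceleration a(t) = 6·t - 10. Substituting t = 2: a(2) = 2.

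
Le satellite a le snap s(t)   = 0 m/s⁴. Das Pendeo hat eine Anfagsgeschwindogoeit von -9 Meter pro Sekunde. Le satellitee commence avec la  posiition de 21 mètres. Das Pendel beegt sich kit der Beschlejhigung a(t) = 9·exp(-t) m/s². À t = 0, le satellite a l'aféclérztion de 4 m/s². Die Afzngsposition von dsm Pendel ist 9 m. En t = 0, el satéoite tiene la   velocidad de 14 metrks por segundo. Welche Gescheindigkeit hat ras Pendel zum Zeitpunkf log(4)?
Ausgehend von der Beschleunigung a(t) = 9·exp(-t), nehmen wir 1 Integral. Die Stammfunktion von der Beschleunigung ist die Geschwindigkeit. Mit v(0) = -9 erhalten wir v(t) = -9·exp(-t). Aus der Gleichung für die Geschwindigkeit v(t) = -9·exp(-t), setzen wir t = log(4) ein und erhalten v = -9/4.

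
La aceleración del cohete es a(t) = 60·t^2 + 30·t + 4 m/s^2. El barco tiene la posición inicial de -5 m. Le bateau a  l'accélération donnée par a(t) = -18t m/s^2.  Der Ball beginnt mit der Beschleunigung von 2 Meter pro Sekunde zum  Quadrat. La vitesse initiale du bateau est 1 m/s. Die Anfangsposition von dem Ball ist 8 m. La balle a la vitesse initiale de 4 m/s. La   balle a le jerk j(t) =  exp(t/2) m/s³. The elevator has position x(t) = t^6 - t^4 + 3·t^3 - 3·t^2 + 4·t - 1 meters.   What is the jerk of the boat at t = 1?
We must differentiate our acceleration equation a(t) = -18·t 1 time. Differentiating acceleration, we get jerk: j(t) = -18. Using j(t) = -18 and substituting t = 1, we find j = -18.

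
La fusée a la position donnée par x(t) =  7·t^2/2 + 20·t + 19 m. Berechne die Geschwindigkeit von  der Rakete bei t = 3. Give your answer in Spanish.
Partiendo de la posición x(t) = 7·t^2/2 + 20·t + 19, tomamos 1 derivada. Derivando la posición, obtenemos la velocidad: v(t) = 7·t + 20. Tenemos la velocidad v(t) = 7·t + 20. Sustituyendo t = 3: v(3) = 41.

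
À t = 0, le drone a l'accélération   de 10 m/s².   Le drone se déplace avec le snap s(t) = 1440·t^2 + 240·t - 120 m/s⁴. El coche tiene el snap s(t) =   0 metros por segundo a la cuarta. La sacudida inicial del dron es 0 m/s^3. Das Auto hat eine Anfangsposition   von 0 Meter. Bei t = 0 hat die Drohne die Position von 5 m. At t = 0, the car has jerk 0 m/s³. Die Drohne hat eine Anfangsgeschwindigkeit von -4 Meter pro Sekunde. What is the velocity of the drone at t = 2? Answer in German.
Wir müssen unsere Gleichung für den Snap s(t) = 1440·t^2 + 240·t - 120 3-mal integrieren. Das Integral von dem Snap ist der Ruck. Mit j(0) = 0 erhalten wir j(t) = 120·t·(4·t^2 + t - 1). Mit ∫j(t)dt und Anwendung von a(0) = 10, finden wir a(t) = 120·t^4 + 40·t^3 - 60·t^2 + 10. Durch Integration von der Beschleunigung und Verwendung der Anfangsbedingung v(0) = -4, erhalten wir v(t) = 24·t^5 + 10·t^4 - 20·t^3 + 10·t - 4. Mit v(t) = 24·t^5 + 10·t^4 - 20·t^3 + 10·t - 4 und Einsetzen von t = 2, finden wir v = 784.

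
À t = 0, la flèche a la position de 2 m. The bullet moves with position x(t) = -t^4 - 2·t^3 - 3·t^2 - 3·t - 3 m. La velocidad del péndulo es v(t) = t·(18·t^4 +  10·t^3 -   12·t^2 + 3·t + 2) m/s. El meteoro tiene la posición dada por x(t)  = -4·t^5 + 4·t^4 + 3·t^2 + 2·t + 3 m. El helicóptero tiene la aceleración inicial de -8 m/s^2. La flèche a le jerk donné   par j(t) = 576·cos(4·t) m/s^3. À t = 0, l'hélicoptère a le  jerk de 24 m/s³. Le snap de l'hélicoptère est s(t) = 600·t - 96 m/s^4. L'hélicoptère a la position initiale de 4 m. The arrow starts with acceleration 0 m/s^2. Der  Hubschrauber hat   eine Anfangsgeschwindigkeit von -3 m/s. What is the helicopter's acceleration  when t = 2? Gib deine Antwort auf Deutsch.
Ausgehend von dem Snap s(t) = 600·t - 96, nehmen wir 2 Stammfunktionen. Durch Integration von dem Snap und Verwendung der Anfangsbedingung j(0) = 24, erhalten wir j(t) = 300·t^2 - 96·t + 24. Das Integral von dem Ruck ist die Beschleunigung. Mit a(0) = -8 erhalten wir a(t) = 100·t^3 - 48·t^2 + 24·t - 8. Mit a(t) = 100·t^3 - 48·t^2 + 24·t - 8 und Einsetzen von t = 2, finden wir a = 648.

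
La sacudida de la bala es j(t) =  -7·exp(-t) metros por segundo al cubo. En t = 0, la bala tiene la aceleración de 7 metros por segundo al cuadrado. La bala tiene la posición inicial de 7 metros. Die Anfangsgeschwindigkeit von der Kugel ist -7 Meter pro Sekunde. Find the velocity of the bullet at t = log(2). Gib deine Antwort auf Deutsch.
Wir müssen unsere Gleichung für den Ruck j(t) = -7·exp(-t) 2-mal integrieren. Durch Integration von dem Ruck und Verwendung der Anfangsbedingung a(0) = 7, erhalten wir a(t) = 7·exp(-t). Die Stammfunktion von der Beschleunigung, mit v(0) = -7, ergibt die Geschwindigkeit: v(t) = -7·exp(-t). Mit v(t) = -7·exp(-t) und Einsetzen von t = log(2), finden wir v = -7/2.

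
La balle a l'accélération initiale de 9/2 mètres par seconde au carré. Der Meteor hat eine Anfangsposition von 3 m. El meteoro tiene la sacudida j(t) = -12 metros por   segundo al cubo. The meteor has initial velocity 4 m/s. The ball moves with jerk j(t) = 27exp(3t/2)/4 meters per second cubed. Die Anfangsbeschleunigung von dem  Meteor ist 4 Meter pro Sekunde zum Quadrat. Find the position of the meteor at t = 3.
We need to integrate our jerk equation j(t) = -12 3 times. The integral of jerk is acceleration. Using a(0) = 4, we get a(t) = 4 - 12·t. Integrating acceleration and using the initial condition v(0) = 4, we get v(t) = -6·t^2 + 4·t + 4. Integrating velocity and using the initial condition x(0) = 3, we get x(t) = -2·t^3 + 2·t^2 + 4·t + 3. From the given position equation x(t) = -2·t^3 + 2·t^2 + 4·t + 3, we substitute t = 3 to get x = -21.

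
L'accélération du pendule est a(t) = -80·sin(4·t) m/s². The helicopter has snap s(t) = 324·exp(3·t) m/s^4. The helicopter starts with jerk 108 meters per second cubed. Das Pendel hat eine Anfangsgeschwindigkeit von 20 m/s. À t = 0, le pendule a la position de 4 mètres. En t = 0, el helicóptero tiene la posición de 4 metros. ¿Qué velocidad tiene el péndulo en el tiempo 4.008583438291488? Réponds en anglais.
We must find the antiderivative of our acceleration equation a(t) = -80·sin(4·t) 1 time. The antiderivative of acceleration is velocity. Using v(0) = 20, we get v(t) = 20·cos(4·t). Using v(t) = 20·cos(4·t) and substituting t = 4.008583438291488, we find v = -18.9442445725678.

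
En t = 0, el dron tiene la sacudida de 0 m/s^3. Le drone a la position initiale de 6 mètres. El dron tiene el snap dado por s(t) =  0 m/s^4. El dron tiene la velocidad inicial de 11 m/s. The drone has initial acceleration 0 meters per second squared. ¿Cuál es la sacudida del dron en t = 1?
Para resolver esto, necesitamos tomar 1 integral de nuestra ecuación del snap s(t) = 0. La antiderivada del snap, con j(0) = 0, da la sacudida: j(t) = 0. De la ecuación de la sacudida j(t) = 0, sustituimos t = 1 para obtener j = 0.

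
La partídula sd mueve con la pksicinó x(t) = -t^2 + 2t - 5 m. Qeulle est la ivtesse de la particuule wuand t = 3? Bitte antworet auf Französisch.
Pour résoudre ceci, nous devons prendre 1 dérivée de notre équation de la position x(t) = -t^2 + 2·t - 5. La dérivée de la position donne la vitesse: v(t) = 2 - 2·t. Nous avons la vitesse v(t) = 2 - 2·t. En substituant t = 3: v(3) = -4.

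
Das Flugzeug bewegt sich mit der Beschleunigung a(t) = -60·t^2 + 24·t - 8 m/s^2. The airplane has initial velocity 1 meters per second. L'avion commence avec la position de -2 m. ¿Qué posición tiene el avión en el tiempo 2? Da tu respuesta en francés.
En partant de l'accélération a(t) = -60·t^2 + 24·t - 8, nous prenons 2 primitives. En intégrant l'accélération et en utilisant la condition initiale v(0) = 1, nous obtenons v(t) = -20·t^3 + 12·t^2 - 8·t + 1. En intégrant la vitesse et en utilisant la condition initiale x(0) = -2, nous obtenons x(t) = -5·t^4 + 4·t^3 - 4·t^2 + t - 2. Nous avons la position x(t) = -5·t^4 + 4·t^3 - 4·t^2 + t - 2. En substituant t = 2: x(2) = -64.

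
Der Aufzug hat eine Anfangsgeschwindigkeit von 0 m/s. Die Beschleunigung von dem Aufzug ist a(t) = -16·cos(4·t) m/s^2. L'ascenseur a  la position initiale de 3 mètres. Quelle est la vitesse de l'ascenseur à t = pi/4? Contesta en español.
Partiendo de la aceleración a(t) = -16·cos(4·t), tomamos 1 integral. Tomando ∫a(t)dt y aplicando v(0) = 0, encontramos v(t) = -4·sin(4·t). Tenemos la velocidad v(t) = -4·sin(4·t). Sustituyendo t = pi/4: v(pi/4) = 0.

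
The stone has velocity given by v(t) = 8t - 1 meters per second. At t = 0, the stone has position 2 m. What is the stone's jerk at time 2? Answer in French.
Nous devons dériver notre équation de la vitesse v(t) = 8·t - 1 2 fois. En prenant d/dt de v(t), nous trouvons a(t) = 8. En dérivant l'accélération, nous obtenons le jerk: j(t) = 0. En utilisant j(t) = 0 et en substituant t = 2, nous trouvons j = 0.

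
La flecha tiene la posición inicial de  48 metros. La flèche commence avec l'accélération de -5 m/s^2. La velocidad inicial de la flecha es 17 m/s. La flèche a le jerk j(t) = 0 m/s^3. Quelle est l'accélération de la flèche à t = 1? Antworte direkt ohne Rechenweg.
a(1) = -5.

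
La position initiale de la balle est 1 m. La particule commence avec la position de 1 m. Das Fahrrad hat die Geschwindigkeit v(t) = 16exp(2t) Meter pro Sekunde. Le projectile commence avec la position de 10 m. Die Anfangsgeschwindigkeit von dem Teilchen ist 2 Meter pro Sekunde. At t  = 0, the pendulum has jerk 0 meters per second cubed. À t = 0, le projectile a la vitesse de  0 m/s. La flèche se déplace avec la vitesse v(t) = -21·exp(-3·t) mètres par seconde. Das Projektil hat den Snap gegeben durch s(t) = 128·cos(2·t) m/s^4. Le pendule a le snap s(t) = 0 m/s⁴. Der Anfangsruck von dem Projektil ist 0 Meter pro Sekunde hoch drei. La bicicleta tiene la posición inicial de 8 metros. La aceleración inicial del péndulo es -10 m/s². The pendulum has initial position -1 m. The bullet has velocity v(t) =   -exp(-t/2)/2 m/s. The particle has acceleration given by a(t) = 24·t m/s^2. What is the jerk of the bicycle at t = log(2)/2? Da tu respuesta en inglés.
To solve this, we need to take 2 derivatives of our velocity equation v(t) = 16·exp(2·t). Differentiating velocity, we get acceleration: a(t) = 32·exp(2·t). Differentiating acceleration, we get jerk: j(t) = 64·exp(2·t). From the given jerk equation j(t) = 64·exp(2·t), we substitute t = log(2)/2 to get j = 128.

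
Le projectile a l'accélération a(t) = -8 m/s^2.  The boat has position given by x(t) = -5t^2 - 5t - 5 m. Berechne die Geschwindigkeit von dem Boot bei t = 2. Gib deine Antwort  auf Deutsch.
Wir müssen unsere Gleichung für die Position x(t) = -5·t^2 - 5·t - 5 1-mal ableiten. Die Ableitung von der Position ergibt die Geschwindigkeit: v(t) = -10·t - 5. Aus der Gleichung für die Geschwindigkeit v(t) = -10·t - 5, setzen wir t = 2 ein und erhalten v = -25.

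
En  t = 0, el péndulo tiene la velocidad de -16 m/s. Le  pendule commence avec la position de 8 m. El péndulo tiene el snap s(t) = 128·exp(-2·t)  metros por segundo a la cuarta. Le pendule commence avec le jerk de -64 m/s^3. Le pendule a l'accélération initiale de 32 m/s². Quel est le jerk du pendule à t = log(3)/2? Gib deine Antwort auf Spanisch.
Necesitamos integrar nuestra ecuación del snap s(t) = 128·exp(-2·t) 1 vez. Tomando ∫s(t)dt y aplicando j(0) = -64, encontramos j(t) = -64·exp(-2·t). Tenemos la sacudida j(t) = -64·exp(-2·t). Sustituyendo t = log(3)/2: j(log(3)/2) = -64/3.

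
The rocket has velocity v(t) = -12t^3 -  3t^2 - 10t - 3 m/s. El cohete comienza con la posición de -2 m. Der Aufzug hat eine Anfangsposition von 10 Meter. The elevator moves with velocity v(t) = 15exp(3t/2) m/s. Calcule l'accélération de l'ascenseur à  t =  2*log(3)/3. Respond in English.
To solve this, we need to take 1 derivative of our velocity equation v(t) = 15·exp(3·t/2). Taking d/dt of v(t), we find a(t) = 45·exp(3·t/2)/2. From the given acceleration equation a(t) = 45·exp(3·t/2)/2, we substitute t = 2*log(3)/3 to get a = 135/2.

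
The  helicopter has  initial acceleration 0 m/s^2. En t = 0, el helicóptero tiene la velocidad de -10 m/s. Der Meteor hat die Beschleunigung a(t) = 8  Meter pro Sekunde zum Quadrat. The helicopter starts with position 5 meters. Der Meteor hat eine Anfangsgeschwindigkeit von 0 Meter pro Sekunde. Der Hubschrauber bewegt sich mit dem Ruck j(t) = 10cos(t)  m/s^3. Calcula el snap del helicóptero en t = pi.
Para resolver esto, necesitamos tomar 1 derivada de nuestra ecuación de la sacudida j(t) = 10·cos(t). La derivada de la sacudida da el snap: s(t) = -10·sin(t). De la ecuación del snap s(t) = -10·sin(t), sustituimos t = pi para obtener s = 0.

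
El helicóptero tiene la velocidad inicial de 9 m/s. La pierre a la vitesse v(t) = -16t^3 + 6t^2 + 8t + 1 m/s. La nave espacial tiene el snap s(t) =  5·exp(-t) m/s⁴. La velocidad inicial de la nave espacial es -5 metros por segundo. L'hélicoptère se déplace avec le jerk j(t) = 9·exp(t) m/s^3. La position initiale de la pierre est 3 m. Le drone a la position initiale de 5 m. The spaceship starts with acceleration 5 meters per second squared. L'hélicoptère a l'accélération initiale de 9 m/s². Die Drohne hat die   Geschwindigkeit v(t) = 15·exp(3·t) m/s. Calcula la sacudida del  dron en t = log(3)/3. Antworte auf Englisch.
To solve this, we need to take 2 derivatives of our velocity equation v(t) = 15·exp(3·t). Differentiating velocity, we get acceleration: a(t) = 45·exp(3·t). Differentiating acceleration, we get jerk: j(t) = 135·exp(3·t). We have jerk j(t) = 135·exp(3·t). Substituting t = log(3)/3: j(log(3)/3) = 405.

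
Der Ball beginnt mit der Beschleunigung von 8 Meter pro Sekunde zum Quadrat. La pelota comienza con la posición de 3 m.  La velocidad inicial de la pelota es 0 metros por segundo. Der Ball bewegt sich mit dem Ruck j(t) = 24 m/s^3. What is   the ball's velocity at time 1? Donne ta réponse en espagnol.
Para resolver esto, necesitamos tomar 2 antiderivadas de nuestra ecuación de la sacudida j(t) = 24. La integral de la sacudida es la aceleración. Usando a(0) = 8, obtenemos a(t) = 24·t + 8. La antiderivada de la aceleración es la velocidad. Usando v(0) = 0, obtenemos v(t) = 4·t·(3·t + 2). Tenemos la velocidad v(t) = 4·t·(3·t + 2). Sustituyendo t = 1: v(1) = 20.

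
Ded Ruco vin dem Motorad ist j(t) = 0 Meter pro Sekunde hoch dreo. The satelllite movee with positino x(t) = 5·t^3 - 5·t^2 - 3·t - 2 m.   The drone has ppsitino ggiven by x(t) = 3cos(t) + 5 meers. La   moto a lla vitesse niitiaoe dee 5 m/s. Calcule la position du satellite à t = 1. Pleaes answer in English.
Using x(t) = 5·t^3 - 5·t^2 - 3·t - 2 and substituting t = 1, we find x = -5.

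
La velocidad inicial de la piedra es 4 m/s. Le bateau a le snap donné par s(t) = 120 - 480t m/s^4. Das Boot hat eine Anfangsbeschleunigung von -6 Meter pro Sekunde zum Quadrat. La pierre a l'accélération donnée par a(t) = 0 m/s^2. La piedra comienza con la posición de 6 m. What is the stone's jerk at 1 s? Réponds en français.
Pour résoudre ceci, nous devons prendre 1 dérivée de notre équation de l'accélération a(t) = 0. La dérivée de l'accélération donne le jerk: j(t) = 0. Nous avons le jerk j(t) = 0. En substituant t = 1: j(1) = 0.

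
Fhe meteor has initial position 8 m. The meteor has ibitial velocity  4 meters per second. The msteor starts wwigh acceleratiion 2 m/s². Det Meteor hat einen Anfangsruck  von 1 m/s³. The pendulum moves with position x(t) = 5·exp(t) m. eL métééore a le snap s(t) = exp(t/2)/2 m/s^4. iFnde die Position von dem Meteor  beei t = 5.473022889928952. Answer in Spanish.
Partiendo del snap s(t) = exp(t/2)/2, tomamos 4 integrales. La antiderivada del snap, con j(0) = 1, da la sacudida: j(t) = exp(t/2). Tomando ∫j(t)dt y aplicando a(0) = 2, encontramos a(t) = 2·exp(t/2). La antiderivada de la aceleración, con v(0) = 4, da la velocidad: v(t) = 4·exp(t/2). Tomando ∫v(t)dt y aplicando x(0) = 8, encontramos x(t) = 8·exp(t/2). De la ecuación de la posición x(t) = 8·exp(t/2), sustituimos t = 5.473022889928952 para obtener x = 123.464416203498.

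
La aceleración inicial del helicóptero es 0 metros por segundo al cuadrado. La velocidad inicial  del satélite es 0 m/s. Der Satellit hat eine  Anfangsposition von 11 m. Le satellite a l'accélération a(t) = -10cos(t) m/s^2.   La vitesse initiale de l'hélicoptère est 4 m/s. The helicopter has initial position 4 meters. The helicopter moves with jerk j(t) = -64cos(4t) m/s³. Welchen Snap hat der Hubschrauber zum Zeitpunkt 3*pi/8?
Wir müssen unsere Gleichung für den Ruck j(t) = -64·cos(4·t) 1-mal ableiten. Durch Ableiten von dem Ruck erhalten wir den Snap: s(t) = 256·sin(4·t). Wir haben den Snap s(t) = 256·sin(4·t). Durch Einsetzen von t = 3*pi/8: s(3*pi/8) = -256.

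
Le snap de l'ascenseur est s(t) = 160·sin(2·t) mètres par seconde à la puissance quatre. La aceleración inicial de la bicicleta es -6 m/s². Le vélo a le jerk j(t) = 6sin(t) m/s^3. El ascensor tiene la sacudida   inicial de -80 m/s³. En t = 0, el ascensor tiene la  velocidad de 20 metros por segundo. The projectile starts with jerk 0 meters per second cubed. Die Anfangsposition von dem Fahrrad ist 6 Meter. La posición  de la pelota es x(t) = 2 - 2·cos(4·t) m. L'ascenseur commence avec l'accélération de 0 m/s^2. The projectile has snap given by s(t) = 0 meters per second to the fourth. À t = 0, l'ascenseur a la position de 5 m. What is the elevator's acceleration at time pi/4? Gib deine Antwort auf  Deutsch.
Um dies zu lösen, müssen wir 2 Stammfunktionen unserer Gleichung für den Snap s(t) = 160·sin(2·t) finden. Mit ∫s(t)dt und Anwendung von j(0) = -80, finden wir j(t) = -80·cos(2·t). Die Stammfunktion von dem Ruck ist die Beschleunigung. Mit a(0) = 0 erhalten wir a(t) = -40·sin(2·t). Aus der Gleichung für die Beschleunigung a(t) = -40·sin(2·t), setzen wir t = pi/4 ein und erhalten a = -40.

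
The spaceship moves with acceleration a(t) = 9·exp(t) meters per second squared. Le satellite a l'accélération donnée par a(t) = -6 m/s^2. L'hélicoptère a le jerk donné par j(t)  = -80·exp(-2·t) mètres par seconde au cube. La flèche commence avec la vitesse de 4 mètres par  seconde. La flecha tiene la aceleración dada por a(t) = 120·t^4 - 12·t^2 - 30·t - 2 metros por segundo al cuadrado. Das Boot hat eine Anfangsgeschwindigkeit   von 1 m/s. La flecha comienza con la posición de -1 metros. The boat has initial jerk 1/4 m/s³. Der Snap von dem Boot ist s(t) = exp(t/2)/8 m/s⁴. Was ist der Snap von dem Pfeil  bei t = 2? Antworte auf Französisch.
En partant de l'accélération a(t) = 120·t^4 - 12·t^2 - 30·t - 2, nous prenons 2 dérivées. En prenant d/dt de a(t), nous trouvons j(t) = 480·t^3 - 24·t - 30. En prenant d/dt de j(t), nous trouvons s(t) = 1440·t^2 - 24. Nous avons le snap s(t) = 1440·t^2 - 24. En substituant t = 2: s(2) = 5736.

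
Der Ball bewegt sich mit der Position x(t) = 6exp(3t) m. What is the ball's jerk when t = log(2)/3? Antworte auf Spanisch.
Partiendo de la posición x(t) = 6·exp(3·t), tomamos 3 derivadas. La derivada de la posición da la velocidad: v(t) = 18·exp(3·t). La derivada de la velocidad da la aceleración: a(t) = 54·exp(3·t). Tomando d/dt de a(t), encontramos j(t) = 162·exp(3·t). Usando j(t) = 162·exp(3·t) y sustituyendo t = log(2)/3, encontramos j = 324.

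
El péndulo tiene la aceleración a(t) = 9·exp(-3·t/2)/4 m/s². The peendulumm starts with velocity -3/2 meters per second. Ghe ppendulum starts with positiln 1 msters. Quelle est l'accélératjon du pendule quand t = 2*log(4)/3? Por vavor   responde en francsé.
Nous avons l'accélération a(t) = 9·exp(-3·t/2)/4. En substituant t = 2*log(4)/3: a(2*log(4)/3) = 9/16.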